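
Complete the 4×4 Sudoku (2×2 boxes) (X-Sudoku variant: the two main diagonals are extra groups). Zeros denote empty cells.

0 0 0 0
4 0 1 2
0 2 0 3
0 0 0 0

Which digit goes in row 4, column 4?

row 1, column 4 = 4: row 1 has {}; col 4 has {2,3}; box has {1,2}; anti-diagonal has {1,2} → only 4 remains.
row 2, column 2 = 3: row 2 has {1,2,4}; col 2 has {2}; box has {4}; main diagonal has {} → only 3 remains.
row 3, column 1 = 1: row 3 has {2,3}; col 1 has {4}; box has {2} → only 1 remains.
row 3, column 3 = 4: row 3 has {1,2,3}; col 3 has {1}; box has {3}; main diagonal has {3} → only 4 remains.
row 4, column 1 = 3: row 4 has {}; col 1 has {1,4}; box has {1,2}; anti-diagonal has {1,2,4} → only 3 remains.
row 4, column 2 = 4: row 4 has {3}; col 2 has {2,3}; box has {1,2,3} → only 4 remains.
row 4, column 3 = 2: row 4 has {3,4}; col 3 has {1,4}; box has {3,4} → only 2 remains.
row 4, column 4 = 1: row 4 has {2,3,4}; col 4 has {2,3,4}; box has {2,3,4}; main diagonal has {3,4} → only 1 remains.

1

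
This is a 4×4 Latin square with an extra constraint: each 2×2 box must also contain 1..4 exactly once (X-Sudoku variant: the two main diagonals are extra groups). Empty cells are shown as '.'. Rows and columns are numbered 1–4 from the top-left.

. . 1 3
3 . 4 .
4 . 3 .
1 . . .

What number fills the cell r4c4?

4

r1c1 = 2 (sole candidate).
r1c2 = 4 (sole candidate).
r2c2 = 1 (sole candidate).
r2c4 = 2 (sole candidate).
r3c2 = 2 (sole candidate).
r3c4 = 1 (sole candidate).
r4c2 = 3 (sole candidate).
r4c3 = 2 (sole candidate).
r4c4 = 4: row 4 has {1,2,3}; col 4 has {1,2,3}; box has {1,2,3}; main diagonal has {1,2,3} → only 4 remains.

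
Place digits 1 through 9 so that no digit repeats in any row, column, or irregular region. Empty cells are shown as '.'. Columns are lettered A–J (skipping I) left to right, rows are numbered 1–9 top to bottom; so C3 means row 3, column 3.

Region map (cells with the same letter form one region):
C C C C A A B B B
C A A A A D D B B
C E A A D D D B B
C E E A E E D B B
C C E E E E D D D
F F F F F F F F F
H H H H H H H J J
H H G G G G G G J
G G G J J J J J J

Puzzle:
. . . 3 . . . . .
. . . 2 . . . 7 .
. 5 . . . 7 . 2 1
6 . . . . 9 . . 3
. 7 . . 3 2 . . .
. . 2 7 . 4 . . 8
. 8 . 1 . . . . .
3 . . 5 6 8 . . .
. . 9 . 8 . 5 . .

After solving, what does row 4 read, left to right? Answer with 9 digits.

E1 = 7 (hidden single in row 1).
G4 = 2: in row 4, 2 can only go here (every other open cell in that row sees a 2).
H4 = 5: in row 4, 5 can only go here (every other open cell in that row sees a 5).
C4 = 7: in row 4, 7 can only go here (every other open cell in that row sees a 7).
D4 = 8: in row 4, 8 can only go here (every other open cell in that row sees an 8).
H7 = 3 (hidden single in row 7).
B9 = 3 (hidden single in row 9).
G6 = 3 (hidden single in row 6).
C3 = 3 (hidden single in row 3).
F2 = 3 (hidden single in row 2).
D3 = 9 (hidden single in column 4).
E3 = 4 (sole candidate).
E4 = 1: row 4 has {2,3,5,6,7,8,9}; col 5 has {3,4,6,7,8}; region has {2,3,5,7,9} → only 1 remains.
E2 = 5 (sole candidate).
A3 = 8 (sole candidate).
G3 = 6 (sole candidate).
B4 = 4: row 4 has {1,2,3,5,6,7,8,9}; col 2 has {3,5,7,8}; region has {1,2,3,5,7,9} → only 4 remains.

647819253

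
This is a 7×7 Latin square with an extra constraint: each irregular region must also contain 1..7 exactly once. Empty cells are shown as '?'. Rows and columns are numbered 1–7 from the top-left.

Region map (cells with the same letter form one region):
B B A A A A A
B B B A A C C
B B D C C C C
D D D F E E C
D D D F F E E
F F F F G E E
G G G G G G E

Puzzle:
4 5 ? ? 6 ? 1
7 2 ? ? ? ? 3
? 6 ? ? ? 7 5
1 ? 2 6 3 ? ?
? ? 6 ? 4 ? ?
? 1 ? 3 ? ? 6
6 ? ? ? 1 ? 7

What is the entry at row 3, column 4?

1

row 2, column 3 = 1: row 2 has {2,3,7}; col 3 has {2,6}; region has {2,4,5,6,7} → only 1 remains.
row 2, column 5 = 5: row 2 has {1,2,3,7}; col 5 has {1,3,4,6}; region has {1,6} → only 5 remains.
row 3, column 1 = 3: row 3 has {5,6,7}; col 1 has {1,4,6,7}; region has {1,2,4,5,6,7} → only 3 remains.
row 3, column 3 = 4: row 3 has {3,5,6,7}; col 3 has {1,2,6}; region has {1,2,6} → only 4 remains.
row 3, column 5 = 2: row 3 has {3,4,5,6,7}; col 5 has {1,3,4,5,6}; region has {3,5,7} → only 2 remains.
row 4, column 2 = 7: row 4 has {1,2,3,6}; col 2 has {1,2,5,6}; region has {1,2,4,6} → only 7 remains.
row 4, column 7 = 4: row 4 has {1,2,3,6,7}; col 7 has {1,3,5,6,7}; region has {2,3,5,7} → only 4 remains.
row 5, column 1 = 5: row 5 has {4,6}; col 1 has {1,3,4,6,7}; region has {1,2,4,6,7} → only 5 remains.
row 5, column 2 = 3: row 5 has {4,5,6}; col 2 has {1,2,5,6,7}; region has {1,2,4,5,6,7} → only 3 remains.
row 5, column 7 = 2: row 5 has {3,4,5,6}; col 7 has {1,3,4,5,6,7}; region has {3,6,7} → only 2 remains.
row 6, column 1 = 2: row 6 has {1,3,6}; col 1 has {1,3,4,5,6,7}; region has {1,3,4,6} → only 2 remains.
row 6, column 5 = 7: row 6 has {1,2,3,6}; col 5 has {1,2,3,4,5,6}; region has {1,6} → only 7 remains.
row 7, column 2 = 4: row 7 has {1,6,7}; col 2 has {1,2,3,5,6,7}; region has {1,6,7} → only 4 remains.
row 2, column 4 = 4: row 2 has {1,2,3,5,7}; col 4 has {3,6}; region has {1,5,6} → only 4 remains.
row 2, column 6 = 6: row 2 has {1,2,3,4,5,7}; col 6 has {7}; region has {2,3,4,5,7} → only 6 remains.
row 3, column 4 = 1: row 3 has {2,3,4,5,6,7}; col 4 has {3,4,6}; region has {2,3,4,5,6,7} → only 1 remains.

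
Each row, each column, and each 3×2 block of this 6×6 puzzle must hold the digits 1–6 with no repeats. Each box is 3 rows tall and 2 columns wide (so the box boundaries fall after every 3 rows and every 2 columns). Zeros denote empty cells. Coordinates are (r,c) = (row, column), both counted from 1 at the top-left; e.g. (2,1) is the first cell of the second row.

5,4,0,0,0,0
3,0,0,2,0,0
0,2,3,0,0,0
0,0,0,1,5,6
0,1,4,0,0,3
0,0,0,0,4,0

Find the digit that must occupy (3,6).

5

(1,4) = 6 (sole candidate).
(2,2) = 6 (sole candidate).
(2,5) = 1 (sole candidate).
(3,1) = 1 (sole candidate).
(3,5) = 6 (sole candidate).
(4,2) = 3 (sole candidate).
(4,3) = 2 (sole candidate).
(5,4) = 5 (sole candidate).
(5,5) = 2 (sole candidate).
(6,2) = 5 (sole candidate).
(6,3) = 6 (sole candidate).
(6,4) = 3 (sole candidate).
(6,6) = 1 (sole candidate).
(1,3) = 1 (sole candidate).
(1,5) = 3 (sole candidate).
(1,6) = 2 (sole candidate).
(2,3) = 5 (sole candidate).
(2,6) = 4 (sole candidate).
(3,4) = 4 (sole candidate).
(3,6) = 5: row 3 has {1,2,3,4,6}; col 6 has {1,2,3,4,6}; box has {1,2,3,4,6} → only 5 remains.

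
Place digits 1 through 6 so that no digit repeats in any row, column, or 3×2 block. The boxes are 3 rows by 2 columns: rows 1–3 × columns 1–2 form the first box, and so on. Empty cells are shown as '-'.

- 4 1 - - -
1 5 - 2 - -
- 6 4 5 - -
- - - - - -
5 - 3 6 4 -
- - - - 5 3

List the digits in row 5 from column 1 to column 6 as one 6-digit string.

row 1, column 4 = 3: row 1 has {1,4}; col 4 has {2,5,6}; box has {1,2,4,5} → only 3 remains.
row 2, column 3 = 6: row 2 has {1,2,5}; col 3 has {1,3,4}; box has {1,2,3,4,5} → only 6 remains.
row 2, column 5 = 3: row 2 has {1,2,5,6}; col 5 has {4,5}; box has {} → only 3 remains.
row 2, column 6 = 4: row 2 has {1,2,3,5,6}; col 6 has {3}; box has {3} → only 4 remains.
row 6, column 3 = 2: row 6 has {3,5}; col 3 has {1,3,4,6}; box has {3,6} → only 2 remains.
row 1, column 1 = 2: row 1 has {1,3,4}; col 1 has {1,5}; box has {1,4,5,6} → only 2 remains.
row 1, column 5 = 6: row 1 has {1,2,3,4}; col 5 has {3,4,5}; box has {3,4} → only 6 remains.
row 1, column 6 = 5: row 1 has {1,2,3,4,6}; col 6 has {3,4}; box has {3,4,6} → only 5 remains.
row 3, column 1 = 3: row 3 has {4,5,6}; col 1 has {1,2,5}; box has {1,2,4,5,6} → only 3 remains.
row 4, column 3 = 5: row 4 has {}; col 3 has {1,2,3,4,6}; box has {2,3,6} → only 5 remains.
row 6, column 2 = 1: row 6 has {2,3,5}; col 2 has {4,5,6}; box has {5} → only 1 remains.
row 6, column 4 = 4: row 6 has {1,2,3,5}; col 4 has {2,3,5,6}; box has {2,3,5,6} → only 4 remains.
row 4, column 4 = 1: row 4 has {5}; col 4 has {2,3,4,5,6}; box has {2,3,4,5,6} → only 1 remains.
row 4, column 5 = 2: row 4 has {1,5}; col 5 has {3,4,5,6}; box has {3,4,5} → only 2 remains.
row 4, column 6 = 6: row 4 has {1,2,5}; col 6 has {3,4,5}; box has {2,3,4,5} → only 6 remains.
row 5, column 2 = 2: row 5 has {3,4,5,6}; col 2 has {1,4,5,6}; box has {1,5} → only 2 remains.
row 5, column 6 = 1: row 5 has {2,3,4,5,6}; col 6 has {3,4,5,6}; box has {2,3,4,5,6} → only 1 remains.

523641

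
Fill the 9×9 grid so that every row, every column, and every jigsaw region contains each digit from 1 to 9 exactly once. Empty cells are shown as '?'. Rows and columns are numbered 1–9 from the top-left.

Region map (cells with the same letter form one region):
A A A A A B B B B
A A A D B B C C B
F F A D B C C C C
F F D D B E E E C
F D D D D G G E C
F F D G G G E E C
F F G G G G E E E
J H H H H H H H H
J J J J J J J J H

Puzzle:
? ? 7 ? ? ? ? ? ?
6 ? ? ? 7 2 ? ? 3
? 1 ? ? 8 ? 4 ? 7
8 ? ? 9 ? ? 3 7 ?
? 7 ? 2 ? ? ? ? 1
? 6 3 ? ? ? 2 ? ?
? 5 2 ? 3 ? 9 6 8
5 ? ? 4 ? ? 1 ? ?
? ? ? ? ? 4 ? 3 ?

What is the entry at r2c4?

r5c1 = 3 (hidden single in row 5).
r3c6 = 3 (hidden single in row 3).
r3c4 = 6 (hidden single in row 3).
r5c6 = 9 (hidden single in row 5).
r5c7 = 6 (hidden single in row 5).
r1c7 = 5 (sole candidate).
r2c7 = 8 (sole candidate).
r9c7 = 7 (sole candidate).
r5c3 = 8 (hidden single in row 5).
r7c1 = 4 (hidden single in row 7).
r4c2 = 2 (sole candidate).
r3c1 = 9 (sole candidate).
r3c3 = 5 (sole candidate).
r3c8 = 2 (sole candidate).
r6c1 = 7 (sole candidate).
r6c9 = 9 (hidden single in row 6).
r2c8 = 5 (sole candidate).
r4c9 = 6 (sole candidate).
r5c8 = 4 (sole candidate).
r6c8 = 1 (sole candidate).
r8c9 = 2 (sole candidate).
r9c9 = 5 (sole candidate).
r1c8 = 9 (sole candidate).
r1c9 = 4 (sole candidate).
r2c4 = 1: row 2 has {2,3,5,6,7,8}; col 4 has {2,4,6,9}; region has {2,3,6,7,8,9} → only 1 remains.

1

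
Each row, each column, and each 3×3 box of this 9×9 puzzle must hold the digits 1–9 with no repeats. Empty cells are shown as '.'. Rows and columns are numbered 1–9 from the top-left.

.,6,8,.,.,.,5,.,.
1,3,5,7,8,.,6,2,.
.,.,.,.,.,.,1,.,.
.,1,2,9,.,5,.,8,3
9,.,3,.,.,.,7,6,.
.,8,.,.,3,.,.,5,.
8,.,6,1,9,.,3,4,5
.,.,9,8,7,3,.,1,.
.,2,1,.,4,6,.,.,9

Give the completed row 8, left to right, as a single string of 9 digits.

r2c9 = 4: row 2 has {1,2,3,5,6,7,8}; col 9 has {3,5,9}; box has {1,2,5,6} → only 4 remains.
r4c5 = 6: row 4 has {1,2,3,5,8,9}; col 5 has {3,4,7,8,9}; box has {3,5,9} → only 6 remains.
r4c7 = 4: row 4 has {1,2,3,5,6,8,9}; col 7 has {1,3,5,6,7}; box has {3,5,6,7,8} → only 4 remains.
r7c2 = 7: row 7 has {1,3,4,5,6,8,9}; col 2 has {1,2,3,6,8}; box has {1,2,6,8,9} → only 7 remains.
r7c6 = 2: row 7 has {1,3,4,5,6,7,8,9}; col 6 has {3,5,6}; box has {1,3,4,6,7,8,9} → only 2 remains.
r8c7 = 2: row 8 has {1,3,7,8,9}; col 7 has {1,3,4,5,6,7}; box has {1,3,4,5,9} → only 2 remains.
r8c9 = 6: row 8 has {1,2,3,7,8,9}; col 9 has {3,4,5,9}; box has {1,2,3,4,5,9} → only 6 remains.
r9c4 = 5: row 9 has {1,2,4,6,9}; col 4 has {1,7,8,9}; box has {1,2,3,4,6,7,8,9} → only 5 remains.
r9c7 = 8: row 9 has {1,2,4,5,6,9}; col 7 has {1,2,3,4,5,6,7}; box has {1,2,3,4,5,6,9} → only 8 remains.
r9c8 = 7: row 9 has {1,2,4,5,6,8,9}; col 8 has {1,2,4,5,6,8}; box has {1,2,3,4,5,6,8,9} → only 7 remains.
r1c9 = 7: row 1 has {5,6,8}; col 9 has {3,4,5,6,9}; box has {1,2,4,5,6} → only 7 remains.
r2c6 = 9: row 2 has {1,2,3,4,5,6,7,8}; col 6 has {2,3,5,6}; box has {7,8} → only 9 remains.
r3c6 = 4: row 3 has {1}; col 6 has {2,3,5,6,9}; box has {7,8,9} → only 4 remains.
r3c9 = 8: row 3 has {1,4}; col 9 has {3,4,5,6,7,9}; box has {1,2,4,5,6,7} → only 8 remains.
r4c1 = 7: row 4 has {1,2,3,4,5,6,8,9}; col 1 has {1,8,9}; box has {1,2,3,8,9} → only 7 remains.
r6c3 = 4: row 6 has {3,5,8}; col 3 has {1,2,3,5,6,8,9}; box has {1,2,3,7,8,9} → only 4 remains.
r6c4 = 2: row 6 has {3,4,5,8}; col 4 has {1,5,7,8,9}; box has {3,5,6,9} → only 2 remains.
r6c7 = 9: row 6 has {2,3,4,5,8}; col 7 has {1,2,3,4,5,6,7,8}; box has {3,4,5,6,7,8} → only 9 remains.
r6c9 = 1: row 6 has {2,3,4,5,8,9}; col 9 has {3,4,5,6,7,8,9}; box has {3,4,5,6,7,8,9} → only 1 remains.
r9c1 = 3: row 9 has {1,2,4,5,6,7,8,9}; col 1 has {1,7,8,9}; box has {1,2,6,7,8,9} → only 3 remains.
r1c4 = 3: row 1 has {5,6,7,8}; col 4 has {1,2,5,7,8,9}; box has {4,7,8,9} → only 3 remains.
r1c6 = 1: row 1 has {3,5,6,7,8}; col 6 has {2,3,4,5,6,9}; box has {3,4,7,8,9} → only 1 remains.
r1c8 = 9: row 1 has {1,3,5,6,7,8}; col 8 has {1,2,4,5,6,7,8}; box has {1,2,4,5,6,7,8} → only 9 remains.
r3c1 = 2: row 3 has {1,4,8}; col 1 has {1,3,7,8,9}; box has {1,3,5,6,8} → only 2 remains.
r3c2 = 9: row 3 has {1,2,4,8}; col 2 has {1,2,3,6,7,8}; box has {1,2,3,5,6,8} → only 9 remains.
r3c3 = 7: row 3 has {1,2,4,8,9}; col 3 has {1,2,3,4,5,6,8,9}; box has {1,2,3,5,6,8,9} → only 7 remains.
r3c4 = 6: row 3 has {1,2,4,7,8,9}; col 4 has {1,2,3,5,7,8,9}; box has {1,3,4,7,8,9} → only 6 remains.
r3c5 = 5: row 3 has {1,2,4,6,7,8,9}; col 5 has {3,4,6,7,8,9}; box has {1,3,4,6,7,8,9} → only 5 remains.
r3c8 = 3: row 3 has {1,2,4,5,6,7,8,9}; col 8 has {1,2,4,5,6,7,8,9}; box has {1,2,4,5,6,7,8,9} → only 3 remains.
r5c2 = 5: row 5 has {3,6,7,9}; col 2 has {1,2,3,6,7,8,9}; box has {1,2,3,4,7,8,9} → only 5 remains.
r5c4 = 4: row 5 has {3,5,6,7,9}; col 4 has {1,2,3,5,6,7,8,9}; box has {2,3,5,6,9} → only 4 remains.
r5c5 = 1: row 5 has {3,4,5,6,7,9}; col 5 has {3,4,5,6,7,8,9}; box has {2,3,4,5,6,9} → only 1 remains.
r5c6 = 8: row 5 has {1,3,4,5,6,7,9}; col 6 has {1,2,3,4,5,6,9}; box has {1,2,3,4,5,6,9} → only 8 remains.
r5c9 = 2: row 5 has {1,3,4,5,6,7,8,9}; col 9 has {1,3,4,5,6,7,8,9}; box has {1,3,4,5,6,7,8,9} → only 2 remains.
r6c1 = 6: row 6 has {1,2,3,4,5,8,9}; col 1 has {1,2,3,7,8,9}; box has {1,2,3,4,5,7,8,9} → only 6 remains.
r6c6 = 7: row 6 has {1,2,3,4,5,6,8,9}; col 6 has {1,2,3,4,5,6,8,9}; box has {1,2,3,4,5,6,8,9} → only 7 remains.
r8c2 = 4: row 8 has {1,2,3,6,7,8,9}; col 2 has {1,2,3,5,6,7,8,9}; box has {1,2,3,6,7,8,9} → only 4 remains.
r1c1 = 4: row 1 has {1,3,5,6,7,8,9}; col 1 has {1,2,3,6,7,8,9}; box has {1,2,3,5,6,7,8,9} → only 4 remains.
r1c5 = 2: row 1 has {1,3,4,5,6,7,8,9}; col 5 has {1,3,4,5,6,7,8,9}; box has {1,3,4,5,6,7,8,9} → only 2 remains.
r8c1 = 5: row 8 has {1,2,3,4,6,7,8,9}; col 1 has {1,2,3,4,6,7,8,9}; box has {1,2,3,4,6,7,8,9} → only 5 remains.

549873216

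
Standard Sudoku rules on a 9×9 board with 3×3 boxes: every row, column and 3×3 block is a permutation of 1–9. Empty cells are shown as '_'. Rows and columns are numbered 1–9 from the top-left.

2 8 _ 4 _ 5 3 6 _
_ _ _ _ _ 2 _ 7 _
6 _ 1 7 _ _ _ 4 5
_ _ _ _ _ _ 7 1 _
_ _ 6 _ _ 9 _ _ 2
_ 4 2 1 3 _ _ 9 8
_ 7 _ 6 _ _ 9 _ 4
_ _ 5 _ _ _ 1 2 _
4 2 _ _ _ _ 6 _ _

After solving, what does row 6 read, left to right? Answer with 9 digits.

742136598

r2c7 = 8 (sole candidate).
r3c7 = 2 (sole candidate).
r6c7 = 5: row 6 has {1,2,3,4,8,9}; col 7 has {1,2,3,6,7,8,9}; box has {1,2,7,8,9} → only 5 remains.
r5c7 = 4 (sole candidate).
r5c8 = 3 (sole candidate).
r6c1 = 7: row 6 has {1,2,3,4,5,8,9}; col 1 has {2,4,6}; box has {2,4,6} → only 7 remains.
r6c6 = 6: row 6 has {1,2,3,4,5,7,8,9}; col 6 has {2,5,9}; box has {1,3,9} → only 6 remains.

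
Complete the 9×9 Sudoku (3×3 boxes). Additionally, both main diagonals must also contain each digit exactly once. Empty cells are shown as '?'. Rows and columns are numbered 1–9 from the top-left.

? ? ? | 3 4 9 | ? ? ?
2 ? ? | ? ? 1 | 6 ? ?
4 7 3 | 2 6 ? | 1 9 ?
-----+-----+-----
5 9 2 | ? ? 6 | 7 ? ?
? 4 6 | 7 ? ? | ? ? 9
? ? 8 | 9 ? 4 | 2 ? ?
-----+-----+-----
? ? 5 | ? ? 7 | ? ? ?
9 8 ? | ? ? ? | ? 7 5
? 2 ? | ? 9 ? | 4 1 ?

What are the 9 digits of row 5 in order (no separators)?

146723859

r1c3 = 1: row 1 has {3,4,9}; col 3 has {2,3,5,6,8}; box has {2,3,4,7} → only 1 remains.
r2c2 = 5: row 2 has {1,2,6}; col 2 has {2,4,7,8,9}; box has {1,2,3,4,7}; main diagonal has {3,4,7} → only 5 remains.
r2c3 = 9: row 2 has {1,2,5,6}; col 3 has {1,2,3,5,6,8}; box has {1,2,3,4,5,7} → only 9 remains.
r2c4 = 8: row 2 has {1,2,5,6,9}; col 4 has {2,3,7,9}; box has {1,2,3,4,6,9} → only 8 remains.
r2c5 = 7: row 2 has {1,2,5,6,8,9}; col 5 has {4,6,9}; box has {1,2,3,4,6,8,9} → only 7 remains.
r3c6 = 5: row 3 has {1,2,3,4,6,7,9}; col 6 has {1,4,6,7,9}; box has {1,2,3,4,6,7,8,9} → only 5 remains.
r3c9 = 8: row 3 has {1,2,3,4,5,6,7,9}; col 9 has {5,9}; box has {1,6,9} → only 8 remains.
r4c4 = 1: row 4 has {2,5,6,7,9}; col 4 has {2,3,7,8,9}; box has {4,6,7,9}; main diagonal has {3,4,5,7} → only 1 remains.
r5c5 = 2: row 5 has {4,6,7,9}; col 5 has {4,6,7,9}; box has {1,4,6,7,9}; main diagonal has {1,3,4,5,7}; anti-diagonal has {1,5,6,8,9} → only 2 remains.
r8c3 = 4: row 8 has {5,7,8,9}; col 3 has {1,2,3,5,6,8,9}; box has {2,5,8,9} → only 4 remains.
r8c4 = 6: row 8 has {4,5,7,8,9}; col 4 has {1,2,3,7,8,9}; box has {7,9} → only 6 remains.
r8c7 = 3: row 8 has {4,5,6,7,8,9}; col 7 has {1,2,4,6,7}; box has {1,4,5,7} → only 3 remains.
r9c3 = 7: row 9 has {1,2,4,9}; col 3 has {1,2,3,4,5,6,8,9}; box has {2,4,5,8,9} → only 7 remains.
r9c4 = 5: row 9 has {1,2,4,7,9}; col 4 has {1,2,3,6,7,8,9}; box has {6,7,9} → only 5 remains.
r9c9 = 6: row 9 has {1,2,4,5,7,9}; col 9 has {5,8,9}; box has {1,3,4,5,7}; main diagonal has {1,2,3,4,5,7} → only 6 remains.
r1c1 = 8: row 1 has {1,3,4,9}; col 1 has {2,4,5,9}; box has {1,2,3,4,5,7,9}; main diagonal has {1,2,3,4,5,6,7} → only 8 remains.
r1c2 = 6: row 1 has {1,3,4,8,9}; col 2 has {2,4,5,7,8,9}; box has {1,2,3,4,5,7,8,9} → only 6 remains.
r1c7 = 5: row 1 has {1,3,4,6,8,9}; col 7 has {1,2,3,4,6,7}; box has {1,6,8,9} → only 5 remains.
r1c8 = 2: row 1 has {1,3,4,5,6,8,9}; col 8 has {1,7,9}; box has {1,5,6,8,9} → only 2 remains.
r1c9 = 7: row 1 has {1,2,3,4,5,6,8,9}; col 9 has {5,6,8,9}; box has {1,2,5,6,8,9}; anti-diagonal has {1,2,5,6,8,9} → only 7 remains.
r5c7 = 8: row 5 has {2,4,6,7,9}; col 7 has {1,2,3,4,5,6,7}; box has {2,7,9} → only 8 remains.
r7c4 = 4: row 7 has {5,7}; col 4 has {1,2,3,5,6,7,8,9}; box has {5,6,7,9} → only 4 remains.
r7c7 = 9: row 7 has {4,5,7}; col 7 has {1,2,3,4,5,6,7,8}; box has {1,3,4,5,6,7}; main diagonal has {1,2,3,4,5,6,7,8} → only 9 remains.
r7c8 = 8: row 7 has {4,5,7,9}; col 8 has {1,2,7,9}; box has {1,3,4,5,6,7,9} → only 8 remains.
r7c9 = 2: row 7 has {4,5,7,8,9}; col 9 has {5,6,7,8,9}; box has {1,3,4,5,6,7,8,9} → only 2 remains.
r8c5 = 1: row 8 has {3,4,5,6,7,8,9}; col 5 has {2,4,6,7,9}; box has {4,5,6,7,9} → only 1 remains.
r8c6 = 2: row 8 has {1,3,4,5,6,7,8,9}; col 6 has {1,4,5,6,7,9}; box has {1,4,5,6,7,9} → only 2 remains.
r9c1 = 3: row 9 has {1,2,4,5,6,7,9}; col 1 has {2,4,5,8,9}; box has {2,4,5,7,8,9}; anti-diagonal has {1,2,5,6,7,8,9} → only 3 remains.
r9c6 = 8: row 9 has {1,2,3,4,5,6,7,9}; col 6 has {1,2,4,5,6,7,9}; box has {1,2,4,5,6,7,9} → only 8 remains.
r2c8 = 4: row 2 has {1,2,5,6,7,8,9}; col 8 has {1,2,7,8,9}; box has {1,2,5,6,7,8,9}; anti-diagonal has {1,2,3,5,6,7,8,9} → only 4 remains.
r2c9 = 3: row 2 has {1,2,4,5,6,7,8,9}; col 9 has {2,5,6,7,8,9}; box has {1,2,4,5,6,7,8,9} → only 3 remains.
r4c8 = 3: row 4 has {1,2,5,6,7,9}; col 8 has {1,2,4,7,8,9}; box has {2,7,8,9} → only 3 remains.
r4c9 = 4: row 4 has {1,2,3,5,6,7,9}; col 9 has {2,3,5,6,7,8,9}; box has {2,3,7,8,9} → only 4 remains.
r5c1 = 1: row 5 has {2,4,6,7,8,9}; col 1 has {2,3,4,5,8,9}; box has {2,4,5,6,8,9} → only 1 remains.
r5c6 = 3: row 5 has {1,2,4,6,7,8,9}; col 6 has {1,2,4,5,6,7,8,9}; box has {1,2,4,6,7,9} → only 3 remains.
r5c8 = 5: row 5 has {1,2,3,4,6,7,8,9}; col 8 has {1,2,3,4,7,8,9}; box has {2,3,4,7,8,9} → only 5 remains.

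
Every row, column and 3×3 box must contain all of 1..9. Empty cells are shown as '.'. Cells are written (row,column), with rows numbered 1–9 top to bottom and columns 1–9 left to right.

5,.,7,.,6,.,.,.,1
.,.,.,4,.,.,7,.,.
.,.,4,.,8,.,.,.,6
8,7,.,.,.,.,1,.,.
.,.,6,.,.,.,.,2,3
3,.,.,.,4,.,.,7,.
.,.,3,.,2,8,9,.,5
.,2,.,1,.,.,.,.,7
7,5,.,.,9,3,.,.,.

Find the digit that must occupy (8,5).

(8,5) = 5: row 8 has {1,2,7}; col 5 has {2,4,6,8,9}; box has {1,2,3,8,9} → only 5 remains.

5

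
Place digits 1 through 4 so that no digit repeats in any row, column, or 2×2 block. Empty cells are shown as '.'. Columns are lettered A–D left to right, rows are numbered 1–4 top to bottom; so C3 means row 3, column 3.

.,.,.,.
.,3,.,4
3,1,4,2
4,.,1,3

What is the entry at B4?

2

D1 = 1 (sole candidate).
C2 = 2 (sole candidate).
B4 = 2: row 4 has {1,3,4}; col 2 has {1,3}; box has {1,3,4} → only 2 remains.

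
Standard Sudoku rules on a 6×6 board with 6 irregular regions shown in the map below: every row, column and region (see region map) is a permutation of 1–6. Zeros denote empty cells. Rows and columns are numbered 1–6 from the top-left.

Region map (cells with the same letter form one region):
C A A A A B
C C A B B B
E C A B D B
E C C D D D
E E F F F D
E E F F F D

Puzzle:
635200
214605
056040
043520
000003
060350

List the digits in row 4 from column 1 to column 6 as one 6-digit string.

143526

r1c5 = 1 (sole candidate).
r1c6 = 4 (sole candidate).
r2c5 = 3 (sole candidate).
r3c4 = 1 (sole candidate).
r3c6 = 2 (sole candidate).
r4c1 = 1: row 4 has {2,3,4,5}; col 1 has {2,6}; region has {6} → only 1 remains.
r4c6 = 6: row 4 has {1,2,3,4,5}; col 6 has {2,3,4,5}; region has {2,3,4,5} → only 6 remains.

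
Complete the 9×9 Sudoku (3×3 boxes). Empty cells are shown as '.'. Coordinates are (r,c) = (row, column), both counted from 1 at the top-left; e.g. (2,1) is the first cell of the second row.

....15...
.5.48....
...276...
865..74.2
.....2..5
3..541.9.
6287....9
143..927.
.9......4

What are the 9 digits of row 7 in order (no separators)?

628734159

(2,6) = 3 (sole candidate).
(6,2) = 7 (sole candidate).
(6,3) = 2 (sole candidate).
(7,6) = 4: row 7 has {2,6,7,8,9}; col 6 has {1,2,3,5,6,7,9}; box has {7,9} → only 4 remains.
(9,3) = 7 (sole candidate).
(9,6) = 8 (sole candidate).
(1,4) = 9 (sole candidate).
(4,4) = 3 (sole candidate).
(4,5) = 9 (sole candidate).
(4,8) = 1 (sole candidate).
(5,2) = 1 (sole candidate).
(5,5) = 6 (sole candidate).
(8,4) = 6 (sole candidate).
(8,5) = 5 (sole candidate).
(8,9) = 8 (sole candidate).
(9,1) = 5 (sole candidate).
(9,4) = 1 (sole candidate).
(5,4) = 8 (sole candidate).
(5,8) = 3 (sole candidate).
(6,9) = 6 (sole candidate).
(7,5) = 3: row 7 has {2,4,6,7,8,9}; col 5 has {1,4,5,6,7,8,9}; box has {1,4,5,6,7,8,9} → only 3 remains.
(7,8) = 5: row 7 has {2,3,4,6,7,8,9}; col 8 has {1,3,7,9}; box has {2,4,7,8,9} → only 5 remains.
(9,5) = 2 (sole candidate).
(9,8) = 6 (sole candidate).
(2,8) = 2 (sole candidate).
(5,7) = 7 (sole candidate).
(6,7) = 8 (sole candidate).
(7,7) = 1: row 7 has {2,3,4,5,6,7,8,9}; col 7 has {2,4,7,8}; box has {2,4,5,6,7,8,9} → only 1 remains.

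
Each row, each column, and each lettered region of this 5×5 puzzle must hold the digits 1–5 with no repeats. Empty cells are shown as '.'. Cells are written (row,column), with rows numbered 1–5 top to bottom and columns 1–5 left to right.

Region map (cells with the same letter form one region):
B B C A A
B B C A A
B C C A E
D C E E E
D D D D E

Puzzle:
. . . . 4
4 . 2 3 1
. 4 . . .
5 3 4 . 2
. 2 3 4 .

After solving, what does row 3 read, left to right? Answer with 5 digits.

(2,2) = 5 (sole candidate).
(4,4) = 1 (sole candidate).
(5,1) = 1 (sole candidate).
(5,5) = 5 (sole candidate).
(1,2) = 1 (sole candidate).
(1,3) = 5 (sole candidate).
(1,4) = 2 (sole candidate).
(3,3) = 1: row 3 has {4}; col 3 has {2,3,4,5}; region has {2,3,4,5} → only 1 remains.
(3,4) = 5: row 3 has {1,4}; col 4 has {1,2,3,4}; region has {1,2,3,4} → only 5 remains.
(3,5) = 3: row 3 has {1,4,5}; col 5 has {1,2,4,5}; region has {1,2,4,5} → only 3 remains.
(1,1) = 3 (sole candidate).
(3,1) = 2: row 3 has {1,3,4,5}; col 1 has {1,3,4,5}; region has {1,3,4,5} → only 2 remains.

24153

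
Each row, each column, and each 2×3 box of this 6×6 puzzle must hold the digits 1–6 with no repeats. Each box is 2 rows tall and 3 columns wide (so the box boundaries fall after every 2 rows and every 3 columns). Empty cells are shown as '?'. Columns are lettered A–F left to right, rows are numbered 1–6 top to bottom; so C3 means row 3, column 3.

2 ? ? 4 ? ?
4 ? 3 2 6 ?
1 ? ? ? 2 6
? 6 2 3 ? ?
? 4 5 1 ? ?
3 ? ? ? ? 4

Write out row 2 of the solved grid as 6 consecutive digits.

C3 = 4 (sole candidate).
D3 = 5 (sole candidate).
A4 = 5 (sole candidate).
F4 = 1 (sole candidate).
A5 = 6 (sole candidate).
E5 = 3 (sole candidate).
F5 = 2 (sole candidate).
C6 = 1 (sole candidate).
D6 = 6 (sole candidate).
E6 = 5 (sole candidate).
C1 = 6 (sole candidate).
E1 = 1 (sole candidate).
F2 = 5: row 2 has {2,3,4,6}; col 6 has {1,2,4,6}; box has {1,2,4,6} → only 5 remains.
B3 = 3 (sole candidate).
E4 = 4 (sole candidate).
B6 = 2 (sole candidate).
B1 = 5 (sole candidate).
F1 = 3 (sole candidate).
B2 = 1: row 2 has {2,3,4,5,6}; col 2 has {2,3,4,5,6}; box has {2,3,4,5,6} → only 1 remains.

413265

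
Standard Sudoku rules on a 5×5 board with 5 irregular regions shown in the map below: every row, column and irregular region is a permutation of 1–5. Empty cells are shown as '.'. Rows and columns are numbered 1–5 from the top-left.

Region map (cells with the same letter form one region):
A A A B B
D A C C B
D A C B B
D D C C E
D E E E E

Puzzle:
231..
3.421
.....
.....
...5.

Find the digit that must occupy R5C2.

1

R1C4 = 4 (sole candidate).
R1C5 = 5 (sole candidate).
R2C2 = 5 (sole candidate).
R3C2 = 4 (sole candidate).
R3C4 = 3 (sole candidate).
R3C5 = 2 (sole candidate).
R4C4 = 1 (sole candidate).
R3C3 = 5 (sole candidate).
R4C2 = 2 (sole candidate).
R4C3 = 3 (sole candidate).
R4C5 = 4 (sole candidate).
R5C2 = 1: row 5 has {5}; col 2 has {2,3,4,5}; region has {4,5} → only 1 remains.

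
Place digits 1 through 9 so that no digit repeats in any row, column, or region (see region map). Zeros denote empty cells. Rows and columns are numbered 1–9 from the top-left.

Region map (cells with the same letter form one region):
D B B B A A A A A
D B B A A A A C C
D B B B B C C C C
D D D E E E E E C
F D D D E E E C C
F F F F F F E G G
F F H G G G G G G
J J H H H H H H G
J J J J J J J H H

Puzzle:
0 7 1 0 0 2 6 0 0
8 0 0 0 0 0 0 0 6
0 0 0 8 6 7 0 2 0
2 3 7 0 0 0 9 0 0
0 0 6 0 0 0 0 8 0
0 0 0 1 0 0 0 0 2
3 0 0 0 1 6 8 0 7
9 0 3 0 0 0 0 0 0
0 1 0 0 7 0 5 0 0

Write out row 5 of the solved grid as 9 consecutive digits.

row 3, column 1 = 1: in column 1, 1 can only go here (every other open cell in that column sees a 1).
row 8, column 8 = 7: in column 8, 7 can only go here (every other open cell in that column sees a 7).
row 2, column 4 = 7: in column 4, 7 can only go here (every other open cell in that column sees a 7).
row 1, column 4 = 3: in region B, 3 can only go here (every other open cell in that region sees a 3).
row 9, column 6 = 3: in row 9, 3 can only go here (every other open cell in that row sees a 3).
row 7, column 2 = 2: in region F, 2 can only go here (every other open cell in that region sees a 2).
row 2, column 3 = 2: in row 2, 2 can only go here (every other open cell in that row sees a 2).
row 9, column 4 = 2: in row 9, 2 can only go here (every other open cell in that row sees a 2).
row 6, column 8 = 3: in region G, 3 can only go here (every other open cell in that region sees a 3).
Singles propagation stalls; row 5, column 1 is still open with candidates {4,5,7}.
  Try row 5, column 1 = 4: then region D has no cell left for 4 — contradiction.
  Try row 5, column 1 = 5: then row 6 has no cell left for 5 — contradiction.
So row 5, column 1 = 7.
row 6, column 7 = 7 (hidden single in row 6).
Singles propagation stalls; row 5, column 6 is still open with candidates {1,4,5}.
  Try row 5, column 6 = 1: this forces row 4, column 9=1; then column 8 has no cell left for 1 — contradiction.
  Try row 5, column 6 = 4: this forces row 4, column 9=4, row 3, column 7=3; then column 9 has no cell left for 3 — contradiction.
So row 5, column 6 = 5.
row 4, column 9 = 5 (hidden single in row 4).
row 8, column 9 = 4 (sole candidate).
row 7, column 3 = 4 (hidden single in row 7).
row 9, column 3 = 8 (sole candidate).
row 9, column 9 = 9 (sole candidate).
row 1, column 9 = 8 (sole candidate).
row 3, column 9 = 3 (sole candidate).
row 5, column 9 = 1: row 5 has {5,6,7,8}; col 9 has {2,3,4,5,6,7,8,9}; region has {2,3,5,6,7,8} → only 1 remains.
row 8, column 2 = 6 (sole candidate).
row 8, column 4 = 5 (sole candidate).
row 9, column 1 = 4 (sole candidate).
row 9, column 8 = 6 (sole candidate).
row 1, column 1 = 5 (sole candidate).
row 3, column 7 = 4 (sole candidate).
row 6, column 1 = 6 (sole candidate).
row 7, column 4 = 9 (sole candidate).
row 7, column 8 = 5 (sole candidate).
row 2, column 8 = 9 (sole candidate).
row 5, column 4 = 4: row 5 has {1,5,6,7,8}; col 4 has {1,2,3,5,7,8,9}; region has {1,2,3,5,6,7,8} → only 4 remains.
row 1, column 8 = 4 (sole candidate).
row 2, column 6 = 1 (sole candidate).
row 2, column 7 = 3 (sole candidate).
row 4, column 4 = 6 (sole candidate).
row 4, column 8 = 1 (sole candidate).
row 5, column 2 = 9: row 5 has {1,4,5,6,7,8}; col 2 has {1,2,3,6,7}; region has {1,2,3,4,5,6,7,8} → only 9 remains.
row 5, column 7 = 2: row 5 has {1,4,5,6,7,8,9}; col 7 has {3,4,5,6,7,8,9}; region has {1,5,6,7,9} → only 2 remains.
row 8, column 6 = 8 (sole candidate).
row 8, column 7 = 1 (sole candidate).
row 1, column 5 = 9 (sole candidate).
row 2, column 5 = 5 (sole candidate).
row 3, column 2 = 5 (sole candidate).
row 3, column 3 = 9 (sole candidate).
row 4, column 6 = 4 (sole candidate).
row 5, column 5 = 3: row 5 has {1,2,4,5,6,7,8,9}; col 5 has {1,5,6,7,9}; region has {1,2,4,5,6,7,9} → only 3 remains.

796435281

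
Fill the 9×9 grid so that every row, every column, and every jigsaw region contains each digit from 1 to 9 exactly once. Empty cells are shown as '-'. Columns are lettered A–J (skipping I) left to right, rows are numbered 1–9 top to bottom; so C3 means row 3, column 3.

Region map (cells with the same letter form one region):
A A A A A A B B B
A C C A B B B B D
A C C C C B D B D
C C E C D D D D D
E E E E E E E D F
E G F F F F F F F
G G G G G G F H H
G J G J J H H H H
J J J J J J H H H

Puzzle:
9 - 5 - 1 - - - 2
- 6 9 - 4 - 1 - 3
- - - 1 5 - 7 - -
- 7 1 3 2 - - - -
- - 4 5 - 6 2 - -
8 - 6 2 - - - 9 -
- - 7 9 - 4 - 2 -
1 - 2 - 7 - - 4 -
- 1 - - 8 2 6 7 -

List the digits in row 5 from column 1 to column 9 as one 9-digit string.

C3 = 8: row 3 has {1,5,7}; col 3 has {1,2,4,5,6,7,9}; region has {1,3,5,6,7,9} → only 8 remains.
A4 = 4: row 4 has {1,2,3,7}; col 1 has {1,8,9}; region has {1,3,5,6,7,8,9} → only 4 remains.
E6 = 3: row 6 has {2,6,8,9}; col 5 has {1,2,4,5,7,8}; region has {2,6,9} → only 3 remains.
E7 = 6: row 7 has {2,4,7,9}; col 5 has {1,2,3,4,5,7,8}; region has {1,2,4,7,9} → only 6 remains.
D8 = 6: row 8 has {1,2,4,7}; col 4 has {1,2,3,5,9}; region has {1,2,7,8} → only 6 remains.
C9 = 3: row 9 has {1,2,6,7,8}; col 3 has {1,2,4,5,6,7,8,9}; region has {1,2,6,7,8} → only 3 remains.
D9 = 4: row 9 has {1,2,3,6,7,8}; col 4 has {1,2,3,5,6,9}; region has {1,2,3,6,7,8} → only 4 remains.
B3 = 2: row 3 has {1,5,7,8}; col 2 has {1,6,7}; region has {1,3,4,5,6,7,8,9} → only 2 remains.
E5 = 9: row 5 has {2,4,5,6}; col 5 has {1,2,3,4,5,6,7,8}; region has {1,2,4,5,6,8} → only 9 remains.
B6 = 5: row 6 has {2,3,6,8,9}; col 2 has {1,2,6,7}; region has {1,2,4,6,7,9} → only 5 remains.
G6 = 4: row 6 has {2,3,5,6,8,9}; col 7 has {1,2,6,7}; region has {2,3,6,9} → only 4 remains.
A7 = 3: row 7 has {2,4,6,7,9}; col 1 has {1,4,8,9}; region has {1,2,4,5,6,7,9} → only 3 remains.
B7 = 8: row 7 has {2,3,4,6,7,9}; col 2 has {1,2,5,6,7}; region has {1,2,3,4,5,6,7,9} → only 8 remains.
G7 = 5: row 7 has {2,3,4,6,7,8,9}; col 7 has {1,2,4,6,7}; region has {2,3,4,6,9} → only 5 remains.
J7 = 1: row 7 has {2,3,4,5,6,7,8,9}; col 9 has {2,3}; region has {2,4,6,7} → only 1 remains.
B8 = 9: row 8 has {1,2,4,6,7}; col 2 has {1,2,5,6,7,8}; region has {1,2,3,4,6,7,8} → only 9 remains.
A9 = 5: row 9 has {1,2,3,4,6,7,8}; col 1 has {1,3,4,8,9}; region has {1,2,3,4,6,7,8,9} → only 5 remains.
J9 = 9: row 9 has {1,2,3,4,5,6,7,8}; col 9 has {1,2,3}; region has {1,2,4,6,7} → only 9 remains.
A3 = 6: row 3 has {1,2,5,7,8}; col 1 has {1,3,4,5,8,9}; region has {1,5,9} → only 6 remains.
H3 = 3: row 3 has {1,2,5,6,7,8}; col 8 has {2,4,7,9}; region has {1,2,4} → only 3 remains.
J3 = 4: row 3 has {1,2,3,5,6,7,8}; col 9 has {1,2,3,9}; region has {2,3,7} → only 4 remains.
A5 = 7: row 5 has {2,4,5,6,9}; col 1 has {1,3,4,5,6,8,9}; region has {1,2,4,5,6,8,9} → only 7 remains.
B5 = 3: row 5 has {2,4,5,6,7,9}; col 2 has {1,2,5,6,7,8,9}; region has {1,2,4,5,6,7,8,9} → only 3 remains.
J5 = 8: row 5 has {2,3,4,5,6,7,9}; col 9 has {1,2,3,4,9}; region has {2,3,4,5,6,9} → only 8 remains.
J6 = 7: row 6 has {2,3,4,5,6,8,9}; col 9 has {1,2,3,4,8,9}; region has {2,3,4,5,6,8,9} → only 7 remains.
J8 = 5: row 8 has {1,2,4,6,7,9}; col 9 has {1,2,3,4,7,8,9}; region has {1,2,4,6,7,9} → only 5 remains.
B1 = 4: row 1 has {1,2,5,9}; col 2 has {1,2,3,5,6,7,8,9}; region has {1,5,6,9} → only 4 remains.
G1 = 8: row 1 has {1,2,4,5,9}; col 7 has {1,2,4,5,6,7}; region has {1,2,3,4} → only 8 remains.
H1 = 6: row 1 has {1,2,4,5,8,9}; col 8 has {2,3,4,7,9}; region has {1,2,3,4,8} → only 6 remains.
A2 = 2: row 2 has {1,3,4,6,9}; col 1 has {1,3,4,5,6,7,8,9}; region has {1,4,5,6,9} → only 2 remains.
H2 = 5: row 2 has {1,2,3,4,6,9}; col 8 has {2,3,4,6,7,9}; region has {1,2,3,4,6,8} → only 5 remains.
F3 = 9: row 3 has {1,2,3,4,5,6,7,8}; col 6 has {2,4,6}; region has {1,2,3,4,5,6,8} → only 9 remains.
G4 = 9: row 4 has {1,2,3,4,7}; col 7 has {1,2,4,5,6,7,8}; region has {2,3,4,7} → only 9 remains.
H4 = 8: row 4 has {1,2,3,4,7,9}; col 8 has {2,3,4,5,6,7,9}; region has {2,3,4,7,9} → only 8 remains.
J4 = 6: row 4 has {1,2,3,4,7,8,9}; col 9 has {1,2,3,4,5,7,8,9}; region has {2,3,4,7,8,9} → only 6 remains.
H5 = 1: row 5 has {2,3,4,5,6,7,8,9}; col 8 has {2,3,4,5,6,7,8,9}; region has {2,3,4,6,7,8,9} → only 1 remains.

734596218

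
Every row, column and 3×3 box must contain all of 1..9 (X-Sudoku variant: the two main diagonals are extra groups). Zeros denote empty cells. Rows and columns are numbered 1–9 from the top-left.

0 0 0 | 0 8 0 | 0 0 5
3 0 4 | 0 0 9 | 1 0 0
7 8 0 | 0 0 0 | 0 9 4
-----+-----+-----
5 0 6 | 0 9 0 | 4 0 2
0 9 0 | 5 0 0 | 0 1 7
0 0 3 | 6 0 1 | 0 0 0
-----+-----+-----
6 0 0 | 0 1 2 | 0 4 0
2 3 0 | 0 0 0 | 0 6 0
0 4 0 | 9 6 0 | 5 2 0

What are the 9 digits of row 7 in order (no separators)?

659312748

row 1, column 1 = 9: row 1 has {5,8}; col 1 has {2,3,5,6,7}; box has {3,4,7,8}; main diagonal has {1,6} → only 9 remains.
row 3, column 7 = 2: row 3 has {4,7,8,9}; col 7 has {1,4,5}; box has {1,4,5,9}; anti-diagonal has {3,5,6} → only 2 remains.
row 5, column 5 = 4: row 5 has {1,5,7,9}; col 5 has {1,6,8,9}; box has {1,5,6,9}; main diagonal has {1,6,9}; anti-diagonal has {2,3,5,6} → only 4 remains.
row 3, column 3 = 5: row 3 has {2,4,7,8,9}; col 3 has {3,4,6}; box has {3,4,7,8,9}; main diagonal has {1,4,6,9} → only 5 remains.
row 3, column 5 = 3: row 3 has {2,4,5,7,8,9}; col 5 has {1,4,6,8,9}; box has {8,9} → only 3 remains.
row 3, column 6 = 6: row 3 has {2,3,4,5,7,8,9}; col 6 has {1,2,9}; box has {3,8,9} → only 6 remains.
row 5, column 1 = 8: row 5 has {1,4,5,7,9}; col 1 has {2,3,5,6,7,9}; box has {3,5,6,9} → only 8 remains.
row 5, column 3 = 2: row 5 has {1,4,5,7,8,9}; col 3 has {3,4,5,6}; box has {3,5,6,8,9} → only 2 remains.
row 5, column 6 = 3: row 5 has {1,2,4,5,7,8,9}; col 6 has {1,2,6,9}; box has {1,4,5,6,9} → only 3 remains.
row 5, column 7 = 6: row 5 has {1,2,3,4,5,7,8,9}; col 7 has {1,2,4,5}; box has {1,2,4,7} → only 6 remains.
row 6, column 1 = 4: row 6 has {1,3,6}; col 1 has {2,3,5,6,7,8,9}; box has {2,3,5,6,8,9} → only 4 remains.
row 6, column 2 = 7: row 6 has {1,3,4,6}; col 2 has {3,4,8,9}; box has {2,3,4,5,6,8,9} → only 7 remains.
row 6, column 5 = 2: row 6 has {1,3,4,6,7}; col 5 has {1,3,4,6,8,9}; box has {1,3,4,5,6,9} → only 2 remains.
row 7, column 2 = 5: row 7 has {1,2,4,6}; col 2 has {3,4,7,8,9}; box has {2,3,4,6} → only 5 remains.
row 9, column 1 = 1: row 9 has {2,4,5,6,9}; col 1 has {2,3,4,5,6,7,8,9}; box has {2,3,4,5,6}; anti-diagonal has {2,3,4,5,6} → only 1 remains.
row 1, column 3 = 1: row 1 has {5,8,9}; col 3 has {2,3,4,5,6}; box has {3,4,5,7,8,9} → only 1 remains.
row 2, column 2 = 2: row 2 has {1,3,4,9}; col 2 has {3,4,5,7,8,9}; box has {1,3,4,5,7,8,9}; main diagonal has {1,4,5,6,9} → only 2 remains.
row 2, column 4 = 7: row 2 has {1,2,3,4,9}; col 4 has {5,6,9}; box has {3,6,8,9} → only 7 remains.
row 2, column 5 = 5: row 2 has {1,2,3,4,7,9}; col 5 has {1,2,3,4,6,8,9}; box has {3,6,7,8,9} → only 5 remains.
row 2, column 8 = 8: row 2 has {1,2,3,4,5,7,9}; col 8 has {1,2,4,6,9}; box has {1,2,4,5,9}; anti-diagonal has {1,2,3,4,5,6} → only 8 remains.
row 2, column 9 = 6: row 2 has {1,2,3,4,5,7,8,9}; col 9 has {2,4,5,7}; box has {1,2,4,5,8,9} → only 6 remains.
row 3, column 4 = 1: row 3 has {2,3,4,5,6,7,8,9}; col 4 has {5,6,7,9}; box has {3,5,6,7,8,9} → only 1 remains.
row 4, column 2 = 1: row 4 has {2,4,5,6,9}; col 2 has {2,3,4,5,7,8,9}; box has {2,3,4,5,6,7,8,9} → only 1 remains.
row 4, column 4 = 8: row 4 has {1,2,4,5,6,9}; col 4 has {1,5,6,7,9}; box has {1,2,3,4,5,6,9}; main diagonal has {1,2,4,5,6,9} → only 8 remains.
row 4, column 6 = 7: row 4 has {1,2,4,5,6,8,9}; col 6 has {1,2,3,6,9}; box has {1,2,3,4,5,6,8,9}; anti-diagonal has {1,2,3,4,5,6,8} → only 7 remains.
row 4, column 8 = 3: row 4 has {1,2,4,5,6,7,8,9}; col 8 has {1,2,4,6,8,9}; box has {1,2,4,6,7} → only 3 remains.
row 6, column 8 = 5: row 6 has {1,2,3,4,6,7}; col 8 has {1,2,3,4,6,8,9}; box has {1,2,3,4,6,7} → only 5 remains.
row 7, column 3 = 9: row 7 has {1,2,4,5,6}; col 3 has {1,2,3,4,5,6}; box has {1,2,3,4,5,6}; anti-diagonal has {1,2,3,4,5,6,7,8} → only 9 remains.
row 7, column 4 = 3: row 7 has {1,2,4,5,6,9}; col 4 has {1,5,6,7,8,9}; box has {1,2,6,9} → only 3 remains.
row 7, column 7 = 7: row 7 has {1,2,3,4,5,6,9}; col 7 has {1,2,4,5,6}; box has {2,4,5,6}; main diagonal has {1,2,4,5,6,8,9} → only 7 remains.
row 7, column 9 = 8: row 7 has {1,2,3,4,5,6,7,9}; col 9 has {2,4,5,6,7}; box has {2,4,5,6,7} → only 8 remains.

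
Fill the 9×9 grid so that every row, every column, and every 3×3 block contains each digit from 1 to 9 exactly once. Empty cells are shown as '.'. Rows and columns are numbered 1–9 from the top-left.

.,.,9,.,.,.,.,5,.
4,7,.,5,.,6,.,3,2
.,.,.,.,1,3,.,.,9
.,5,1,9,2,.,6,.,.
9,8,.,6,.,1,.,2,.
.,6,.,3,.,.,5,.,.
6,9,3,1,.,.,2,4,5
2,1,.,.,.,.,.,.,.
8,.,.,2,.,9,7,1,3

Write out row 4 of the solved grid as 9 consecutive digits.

r2c3 = 8: row 2 has {2,3,4,5,6,7}; col 3 has {1,3,9}; box has {4,7,9} → only 8 remains.
r2c5 = 9: row 2 has {2,3,4,5,6,7,8}; col 5 has {1,2}; box has {1,3,5,6} → only 9 remains.
r2c7 = 1: row 2 has {2,3,4,5,6,7,8,9}; col 7 has {2,5,6,7}; box has {2,3,5,9} → only 1 remains.
r3c1 = 5: row 3 has {1,3,9}; col 1 has {2,4,6,8,9}; box has {4,7,8,9} → only 5 remains.
r3c2 = 2: row 3 has {1,3,5,9}; col 2 has {1,5,6,7,8,9}; box has {4,5,7,8,9} → only 2 remains.
r3c3 = 6: row 3 has {1,2,3,5,9}; col 3 has {1,3,8,9}; box has {2,4,5,7,8,9} → only 6 remains.
r6c1 = 7: row 6 has {3,5,6}; col 1 has {2,4,5,6,8,9}; box has {1,5,6,8,9} → only 7 remains.
r9c2 = 4: row 9 has {1,2,3,7,8,9}; col 2 has {1,2,5,6,7,8,9}; box has {1,2,3,6,8,9} → only 4 remains.
r9c3 = 5: row 9 has {1,2,3,4,7,8,9}; col 3 has {1,3,6,8,9}; box has {1,2,3,4,6,8,9} → only 5 remains.
r9c5 = 6: row 9 has {1,2,3,4,5,7,8,9}; col 5 has {1,2,9}; box has {1,2,9} → only 6 remains.
r1c2 = 3: row 1 has {5,9}; col 2 has {1,2,4,5,6,7,8,9}; box has {2,4,5,6,7,8,9} → only 3 remains.
r4c1 = 3: row 4 has {1,2,5,6,9}; col 1 has {2,4,5,6,7,8,9}; box has {1,5,6,7,8,9} → only 3 remains.
r5c3 = 4: row 5 has {1,2,6,8,9}; col 3 has {1,3,5,6,8,9}; box has {1,3,5,6,7,8,9} → only 4 remains.
r5c7 = 3: row 5 has {1,2,4,6,8,9}; col 7 has {1,2,5,6,7}; box has {2,5,6} → only 3 remains.
r5c9 = 7: row 5 has {1,2,3,4,6,8,9}; col 9 has {2,3,5,9}; box has {2,3,5,6} → only 7 remains.
r6c3 = 2: row 6 has {3,5,6,7}; col 3 has {1,3,4,5,6,8,9}; box has {1,3,4,5,6,7,8,9} → only 2 remains.
r8c3 = 7: row 8 has {1,2}; col 3 has {1,2,3,4,5,6,8,9}; box has {1,2,3,4,5,6,8,9} → only 7 remains.
r1c1 = 1: row 1 has {3,5,9}; col 1 has {2,3,4,5,6,7,8,9}; box has {2,3,4,5,6,7,8,9} → only 1 remains.
r4c8 = 8: row 4 has {1,2,3,5,6,9}; col 8 has {1,2,3,4,5}; box has {2,3,5,6,7} → only 8 remains.
r4c9 = 4: row 4 has {1,2,3,5,6,8,9}; col 9 has {2,3,5,7,9}; box has {2,3,5,6,7,8} → only 4 remains.
r5c5 = 5: row 5 has {1,2,3,4,6,7,8,9}; col 5 has {1,2,6,9}; box has {1,2,3,6,9} → only 5 remains.
r6c8 = 9: row 6 has {2,3,5,6,7}; col 8 has {1,2,3,4,5,8}; box has {2,3,4,5,6,7,8} → only 9 remains.
r6c9 = 1: row 6 has {2,3,5,6,7,9}; col 9 has {2,3,4,5,7,9}; box has {2,3,4,5,6,7,8,9} → only 1 remains.
r8c8 = 6: row 8 has {1,2,7}; col 8 has {1,2,3,4,5,8,9}; box has {1,2,3,4,5,7} → only 6 remains.
r8c9 = 8: row 8 has {1,2,6,7}; col 9 has {1,2,3,4,5,7,9}; box has {1,2,3,4,5,6,7} → only 8 remains.
r1c9 = 6: row 1 has {1,3,5,9}; col 9 has {1,2,3,4,5,7,8,9}; box has {1,2,3,5,9} → only 6 remains.
r3c8 = 7: row 3 has {1,2,3,5,6,9}; col 8 has {1,2,3,4,5,6,8,9}; box has {1,2,3,5,6,9} → only 7 remains.
r4c6 = 7: row 4 has {1,2,3,4,5,6,8,9}; col 6 has {1,3,6,9}; box has {1,2,3,5,6,9} → only 7 remains.

351927684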